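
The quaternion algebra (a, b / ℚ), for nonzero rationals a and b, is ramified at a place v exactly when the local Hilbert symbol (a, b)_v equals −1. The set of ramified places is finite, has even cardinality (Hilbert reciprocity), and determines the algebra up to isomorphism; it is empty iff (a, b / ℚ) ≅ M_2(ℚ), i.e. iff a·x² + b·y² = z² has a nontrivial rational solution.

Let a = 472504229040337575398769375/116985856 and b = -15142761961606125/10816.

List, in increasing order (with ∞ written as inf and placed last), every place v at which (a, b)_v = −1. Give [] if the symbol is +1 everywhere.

(a, b) ≡ (1572351, -5) mod (ℚ^×)²; places V = {2, 3, 5, 7, 11, 13, 29, 31, 53, ∞}.
(a,b)_29: α=3, u≡17; β=2, v≡1 (mod 29); (17|29)=-1, (1|29)=+1; sign (−1)^0·-1^2·+1^3 = +1.
(a,b)_31: α=3, u≡10; β=2, v≡26 (mod 31); (10|31)=+1, (26|31)=-1; sign (−1)^0·+1^2·-1^3 = -1.
(a,b)_11: α=3, u≡2; β=2, v≡7 (mod 11); (2|11)=-1, (7|11)=-1; sign (−1)^0·-1^2·-1^3 = -1.
(a,b)_13: α=-4, u≡1; β=-2, v≡2 (mod 13); (1|13)=+1, (2|13)=-1; sign (−1)^0·+1^-2·-1^-4 = +1.
(a,b)_53: α=3, u≡25; β=2, v≡31 (mod 53); (25|53)=+1, (31|53)=-1; sign (−1)^0·+1^2·-1^3 = -1.
(a,b)_3: α=7, u≡2; β=2, v≡1 (mod 3); (2|3)=-1, (1|3)=+1; sign (−1)^0·-1^2·+1^7 = +1.
(a,b)_5: α=4, u≡1; β=3, v≡1 (mod 5); (1|5)=+1, (1|5)=+1; sign (−1)^0·+1^3·+1^4 = +1.
(a,b)_∞: sgn(1572351)=+, sgn(-5)=−, so +1.
(a,b)_7: α=4, u≡1; β=2, v≡2 (mod 7); (1|7)=+1, (2|7)=+1; sign (−1)^0·+1^2·+1^4 = +1.
(a,b)_2: α=-12, β=-6; u≡7, v≡3 (mod 8); ε(u)ε(v)=1·1, αω(v)=-12·1, βω(u)=-6·0; sum ≡ 1  ⇒  -1.
|Ram(1572351, -5)| = 4, even; anisotropic at {2, 11, 31, 53}.

[2, 11, 31, 53]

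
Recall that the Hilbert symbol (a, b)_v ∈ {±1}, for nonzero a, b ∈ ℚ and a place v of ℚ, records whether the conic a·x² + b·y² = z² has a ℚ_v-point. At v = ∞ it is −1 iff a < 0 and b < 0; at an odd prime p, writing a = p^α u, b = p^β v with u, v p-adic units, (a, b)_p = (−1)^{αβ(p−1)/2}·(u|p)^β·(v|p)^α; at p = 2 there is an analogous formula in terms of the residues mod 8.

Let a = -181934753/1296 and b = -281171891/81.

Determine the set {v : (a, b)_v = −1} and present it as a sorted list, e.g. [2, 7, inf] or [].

[11, 17, 31, inf]

(a, b) ≡ (-8897, -1663739) mod (ℚ^×)²; places V = {2, 3, 7, 11, 13, 17, 31, 41, ∞}.
(a,b)_13: α=2, u≡5; β=2, v≡9 (mod 13); (5|13)=-1, (9|13)=+1; sign (−1)^0·-1^2·+1^2 = +1.
(a,b)_41: α=1, u≡13; β=1, v≡27 (mod 41); (13|41)=-1, (27|41)=-1; sign (−1)^0·-1^1·-1^1 = +1.
(a,b)_3: α=-4, u≡1; β=-4, v≡1 (mod 3); (1|3)=+1, (1|3)=+1; sign (−1)^0·+1^-4·+1^-4 = +1.
(a,b)_7: α=1, u≡6; β=1, v≡2 (mod 7); (6|7)=-1, (2|7)=+1; sign (−1)^1·-1^1·+1^1 = +1.
(a,b)_17: α=0, u≡3; β=1, v≡9 (mod 17); (3|17)=-1, (9|17)=+1; sign (−1)^0·-1^1·+1^0 = -1.
(a,b)_11: α=2, u≡7; β=1, v≡1 (mod 11); (7|11)=-1, (1|11)=+1; sign (−1)^0·-1^1·+1^2 = -1.
(a,b)_∞: sgn(-8897)=−, sgn(-1663739)=−, so -1.
(a,b)_31: α=1, u≡6; β=1, v≡30 (mod 31); (6|31)=-1, (30|31)=-1; sign (−1)^1·-1^1·-1^1 = -1.
(a,b)_2: α=-4, β=0; u≡7, v≡5 (mod 8); ε(u)ε(v)=1·0, αω(v)=-4·1, βω(u)=0·0; sum ≡ 0  ⇒  +1.
|Ram(-8897, -1663739)| = 4, even; anisotropic at {11, 17, 31, ∞}.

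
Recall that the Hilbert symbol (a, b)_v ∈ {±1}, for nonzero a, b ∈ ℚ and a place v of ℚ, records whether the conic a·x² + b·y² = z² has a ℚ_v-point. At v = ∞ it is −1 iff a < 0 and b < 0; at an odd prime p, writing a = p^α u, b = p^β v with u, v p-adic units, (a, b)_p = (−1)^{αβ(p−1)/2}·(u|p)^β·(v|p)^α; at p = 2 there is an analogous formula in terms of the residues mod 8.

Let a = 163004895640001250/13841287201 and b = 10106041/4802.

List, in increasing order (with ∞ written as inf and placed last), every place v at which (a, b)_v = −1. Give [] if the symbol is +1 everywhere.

Mod squares: a ≡ 82, b ≡ 2. Check v ∈ {∞, 2, 3, 5, 7, 11, 17, 41}.
v=11: a=11^4·(≡9), b=11^2·(≡7) mod 11; (9|11)=+1, (7|11)=-1; (−1)^{4·2·5}·(+1)^2·(-1)^4 = +1.
v=7: a=7^-12·(≡3), b=7^-4·(≡4) mod 7; (3|7)=-1, (4|7)=+1; (−1)^{-12·-4·3}·(-1)^-4·(+1)^-12 = +1.
v=17: a=17^6·(≡11), b=17^4·(≡13) mod 17; (11|17)=-1, (13|17)=+1; (−1)^{6·4·8}·(-1)^4·(+1)^6 = +1.
v=∞: 82 > 0 and 2 > 0  ⇒  (a,b)_∞ = +1.
v=3: a=3^2·(≡1), b=3^0·(≡2) mod 3; (1|3)=+1, (2|3)=-1; (−1)^{2·0·1}·(+1)^0·(-1)^2 = +1.
v=41: a=41^1·(≡39), b=41^0·(≡23) mod 41; (39|41)=+1, (23|41)=+1; (−1)^{1·0·20}·(+1)^0·(+1)^1 = +1.
v=5: a=5^4·(≡2), b=5^0·(≡3) mod 5; (2|5)=-1, (3|5)=-1; (−1)^{4·0·2}·(-1)^0·(-1)^4 = +1.
v=2: v_2(a)=1, v_2(b)=-1; units ≡ 1, 1 (mod 8); ε·ε+αω+βω = 0·0+1·0+-1·0 ≡ 0  ⇒  (a,b)_2 = +1.
Every local symbol is +1, so the conic 82·x² + 2·y² = z² has ℚ_v-points for all v and hence a ℚ-point; (a, b / ℚ) ≅ M_2(ℚ).

[]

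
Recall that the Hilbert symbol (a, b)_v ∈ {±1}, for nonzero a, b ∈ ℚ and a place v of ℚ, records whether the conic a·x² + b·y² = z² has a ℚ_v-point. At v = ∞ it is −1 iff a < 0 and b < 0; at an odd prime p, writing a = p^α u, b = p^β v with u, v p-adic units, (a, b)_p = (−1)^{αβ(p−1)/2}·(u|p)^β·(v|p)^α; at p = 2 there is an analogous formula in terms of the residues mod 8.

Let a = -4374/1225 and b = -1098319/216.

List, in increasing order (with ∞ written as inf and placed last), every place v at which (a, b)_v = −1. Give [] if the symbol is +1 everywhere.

(a, b) ≡ (-6, -2346) mod (ℚ^×)²; places V = {2, 3, 5, 7, 17, 23, 53, ∞}.
(a,b)_5: α=-2, u≡4; β=0, v≡1 (mod 5); (4|5)=+1, (1|5)=+1; sign (−1)^0·+1^0·+1^-2 = +1.
(a,b)_2: α=1, β=-3; u≡5, v≡3 (mod 8); ε(u)ε(v)=0·1, αω(v)=1·1, βω(u)=-3·1; sum ≡ 0  ⇒  +1.
(a,b)_23: α=0, u≡7; β=1, v≡2 (mod 23); (7|23)=-1, (2|23)=+1; sign (−1)^0·-1^1·+1^0 = -1.
(a,b)_3: α=7, u≡1; β=-3, v≡1 (mod 3); (1|3)=+1, (1|3)=+1; sign (−1)^1·+1^-3·+1^7 = -1.
(a,b)_∞: sgn(-6)=−, sgn(-2346)=−, so -1.
(a,b)_17: α=0, u≡12; β=1, v≡15 (mod 17); (12|17)=-1, (15|17)=+1; sign (−1)^0·-1^1·+1^0 = -1.
(a,b)_53: α=0, u≡13; β=2, v≡48 (mod 53); (13|53)=+1, (48|53)=-1; sign (−1)^0·+1^2·-1^0 = +1.
(a,b)_7: α=-2, u≡2; β=0, v≡5 (mod 7); (2|7)=+1, (5|7)=-1; sign (−1)^0·+1^0·-1^-2 = +1.
(-6, -2346 / ℚ) ramifies at {3, 17, 23, ∞}: a division algebra.

[3, 17, 23, inf]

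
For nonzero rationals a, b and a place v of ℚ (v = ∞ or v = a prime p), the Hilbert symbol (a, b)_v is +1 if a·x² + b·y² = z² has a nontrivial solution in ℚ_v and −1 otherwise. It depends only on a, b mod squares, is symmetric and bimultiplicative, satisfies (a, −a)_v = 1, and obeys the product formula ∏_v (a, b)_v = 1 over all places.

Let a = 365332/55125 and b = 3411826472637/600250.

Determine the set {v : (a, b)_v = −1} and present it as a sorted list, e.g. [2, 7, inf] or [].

[5, 23]

Mod squares: a ≡ 1265, b ≡ 2530. Check v ∈ {∞, 2, 3, 5, 7, 11, 17, 19, 23}.
v=∞: 1265 > 0 and 2530 > 0  ⇒  (a,b)_∞ = +1.
v=5: a=5^-3·(≡2), b=5^-3·(≡1) mod 5; (2|5)=-1, (1|5)=+1; (−1)^{-3·-3·2}·(-1)^-3·(+1)^-3 = -1.
v=19: a=19^2·(≡4), b=19^0·(≡3) mod 19; (4|19)=+1, (3|19)=-1; (−1)^{2·0·9}·(+1)^0·(-1)^2 = +1.
v=17: a=17^0·(≡11), b=17^2·(≡6) mod 17; (11|17)=-1, (6|17)=-1; (−1)^{0·2·8}·(-1)^2·(-1)^0 = +1.
v=7: a=7^-2·(≡6), b=7^-4·(≡6) mod 7; (6|7)=-1, (6|7)=-1; (−1)^{-2·-4·3}·(-1)^-4·(-1)^-2 = +1.
v=11: a=11^1·(≡9), b=11^3·(≡10) mod 11; (9|11)=+1, (10|11)=-1; (−1)^{1·3·5}·(+1)^3·(-1)^1 = +1.
v=2: v_2(a)=2, v_2(b)=-1; units ≡ 1, 1 (mod 8); ε·ε+αω+βω = 0·0+2·0+-1·0 ≡ 0  ⇒  (a,b)_2 = +1.
v=3: a=3^-2·(≡2), b=3^6·(≡1) mod 3; (2|3)=-1, (1|3)=+1; (−1)^{-2·6·1}·(-1)^6·(+1)^-2 = +1.
v=23: a=23^1·(≡13), b=23^3·(≡18) mod 23; (13|23)=+1, (18|23)=+1; (−1)^{1·3·11}·(+1)^3·(+1)^1 = -1.
|Ram(1265, 2530)| = 2, even; anisotropic at {5, 23}.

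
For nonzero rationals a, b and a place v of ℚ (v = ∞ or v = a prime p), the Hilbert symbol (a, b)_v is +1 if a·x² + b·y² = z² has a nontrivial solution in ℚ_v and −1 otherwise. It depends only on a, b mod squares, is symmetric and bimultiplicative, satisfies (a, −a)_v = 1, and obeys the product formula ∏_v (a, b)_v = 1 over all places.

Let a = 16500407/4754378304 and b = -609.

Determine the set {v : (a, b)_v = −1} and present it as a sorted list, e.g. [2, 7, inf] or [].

(a, b) ≡ (23, -609) mod (ℚ^×)²; places V = {2, 3, 7, 11, 13, 17, 23, 29, ∞}.
(a,b)_13: α=-4, u≡12; β=0, v≡2 (mod 13); (12|13)=+1, (2|13)=-1; sign (−1)^0·+1^0·-1^-4 = +1.
(a,b)_23: α=1, u≡4; β=0, v≡12 (mod 23); (4|23)=+1, (12|23)=+1; sign (−1)^0·+1^0·+1^1 = +1.
(a,b)_∞: sgn(23)=+, sgn(-609)=−, so +1.
(a,b)_11: α=4, u≡1; β=0, v≡7 (mod 11); (1|11)=+1, (7|11)=-1; sign (−1)^0·+1^0·-1^4 = +1.
(a,b)_17: α=-2, u≡7; β=0, v≡3 (mod 17); (7|17)=-1, (3|17)=-1; sign (−1)^0·-1^0·-1^-2 = +1.
(a,b)_29: α=0, u≡28; β=1, v≡8 (mod 29); (28|29)=+1, (8|29)=-1; sign (−1)^0·+1^1·-1^0 = +1.
(a,b)_3: α=-2, u≡2; β=1, v≡1 (mod 3); (2|3)=-1, (1|3)=+1; sign (−1)^0·-1^1·+1^-2 = -1.
(a,b)_2: α=-6, β=0; u≡7, v≡7 (mod 8); ε(u)ε(v)=1·1, αω(v)=-6·0, βω(u)=0·0; sum ≡ 1  ⇒  -1.
(a,b)_7: α=2, u≡2; β=1, v≡4 (mod 7); (2|7)=+1, (4|7)=+1; sign (−1)^0·+1^1·+1^2 = +1.
(23, -609 / ℚ) ramifies at {2, 3}: a division algebra.

[2, 3]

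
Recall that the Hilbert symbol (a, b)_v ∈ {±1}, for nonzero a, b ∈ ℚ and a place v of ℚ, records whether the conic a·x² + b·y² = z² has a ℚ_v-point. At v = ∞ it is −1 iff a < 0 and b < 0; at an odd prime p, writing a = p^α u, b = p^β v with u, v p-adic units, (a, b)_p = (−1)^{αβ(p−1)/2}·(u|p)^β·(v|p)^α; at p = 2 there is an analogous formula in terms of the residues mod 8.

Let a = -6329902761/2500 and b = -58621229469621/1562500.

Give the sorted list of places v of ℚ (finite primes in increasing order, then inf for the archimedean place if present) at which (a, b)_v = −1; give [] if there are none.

Mod squares: a ≡ -292929, b ≡ -13949. Check v ∈ {∞, 2, 3, 5, 7, 13, 29, 37}.
v=3: a=3^3·(≡1), b=3^6·(≡1) mod 3; (1|3)=+1, (1|3)=+1; (−1)^{3·6·1}·(+1)^6·(+1)^3 = +1.
v=7: a=7^5·(≡5), b=7^8·(≡1) mod 7; (5|7)=-1, (1|7)=+1; (−1)^{5·8·3}·(-1)^8·(+1)^5 = +1.
v=37: a=37^1·(≡30), b=37^1·(≡10) mod 37; (30|37)=+1, (10|37)=+1; (−1)^{1·1·18}·(+1)^1·(+1)^1 = +1.
v=13: a=13^1·(≡10), b=13^1·(≡11) mod 13; (10|13)=+1, (11|13)=-1; (−1)^{1·1·6}·(+1)^1·(-1)^1 = -1.
v=5: a=5^-4·(≡1), b=5^-8·(≡1) mod 5; (1|5)=+1, (1|5)=+1; (−1)^{-4·-8·2}·(+1)^-8·(+1)^-4 = +1.
v=29: a=29^1·(≡23), b=29^1·(≡18) mod 29; (23|29)=+1, (18|29)=-1; (−1)^{1·1·14}·(+1)^1·(-1)^1 = -1.
v=∞: -292929 < 0 and -13949 < 0  ⇒  (a,b)_∞ = -1.
v=2: v_2(a)=-2, v_2(b)=-2; units ≡ 7, 3 (mod 8); ε·ε+αω+βω = 1·1+-2·1+-2·0 ≡ 1  ⇒  (a,b)_2 = -1.
|Ram(-292929, -13949)| = 4, even; anisotropic at {2, 13, 29, ∞}.

[2, 13, 29, inf]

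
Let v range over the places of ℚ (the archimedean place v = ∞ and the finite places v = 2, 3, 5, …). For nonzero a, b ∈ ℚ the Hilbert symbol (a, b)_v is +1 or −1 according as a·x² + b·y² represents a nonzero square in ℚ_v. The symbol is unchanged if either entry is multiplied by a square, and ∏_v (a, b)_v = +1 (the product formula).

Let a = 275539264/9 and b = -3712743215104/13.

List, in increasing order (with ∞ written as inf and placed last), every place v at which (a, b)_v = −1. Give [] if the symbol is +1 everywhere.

Mod squares: a ≡ 35581, b ≡ -13. Check v ∈ {∞, 2, 3, 7, 11, 13, 17, 23}.
v=13: a=13^1·(≡7), b=13^-1·(≡12) mod 13; (7|13)=-1, (12|13)=+1; (−1)^{1·-1·6}·(-1)^-1·(+1)^1 = -1.
v=23: a=23^1·(≡3), b=23^2·(≡10) mod 23; (3|23)=+1, (10|23)=-1; (−1)^{1·2·11}·(+1)^2·(-1)^1 = -1.
v=11: a=11^2·(≡7), b=11^2·(≡3) mod 11; (7|11)=-1, (3|11)=+1; (−1)^{2·2·5}·(-1)^2·(+1)^2 = +1.
v=7: a=7^1·(≡1), b=7^2·(≡2) mod 7; (1|7)=+1, (2|7)=+1; (−1)^{1·2·3}·(+1)^2·(+1)^1 = +1.
v=2: v_2(a)=6, v_2(b)=12; units ≡ 5, 3 (mod 8); ε·ε+αω+βω = 0·1+6·1+12·1 ≡ 0  ⇒  (a,b)_2 = +1.
v=∞: 35581 > 0 and -13 < 0  ⇒  (a,b)_∞ = +1.
v=17: a=17^1·(≡2), b=17^2·(≡2) mod 17; (2|17)=+1, (2|17)=+1; (−1)^{1·2·8}·(+1)^2·(+1)^1 = +1.
v=3: a=3^-2·(≡1), b=3^0·(≡2) mod 3; (1|3)=+1, (2|3)=-1; (−1)^{-2·0·1}·(+1)^0·(-1)^-2 = +1.
(35581, -13 / ℚ) ramifies at {13, 23}: a division algebra.

[13, 23]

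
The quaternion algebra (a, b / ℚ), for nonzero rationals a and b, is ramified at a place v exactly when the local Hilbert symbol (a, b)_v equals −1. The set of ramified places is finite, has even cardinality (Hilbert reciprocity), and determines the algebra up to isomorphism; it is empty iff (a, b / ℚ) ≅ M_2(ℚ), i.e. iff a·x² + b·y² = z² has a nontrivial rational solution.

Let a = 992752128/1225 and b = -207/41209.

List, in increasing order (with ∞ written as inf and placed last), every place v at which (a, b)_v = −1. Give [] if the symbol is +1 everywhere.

(a, b) ≡ (430882, -23) mod (ℚ^×)²; places V = {2, 3, 5, 7, 17, 19, 23, 29, ∞}.
(a,b)_29: α=1, u≡2; β=-2, v≡23 (mod 29); (2|29)=-1, (23|29)=+1; sign (−1)^0·-1^-2·+1^1 = +1.
(a,b)_2: α=9, β=0; u≡1, v≡1 (mod 8); ε(u)ε(v)=0·0, αω(v)=9·0, βω(u)=0·0; sum ≡ 0  ⇒  +1.
(a,b)_23: α=1, u≡8; β=1, v≡21 (mod 23); (8|23)=+1, (21|23)=-1; sign (−1)^1·+1^1·-1^1 = +1.
(a,b)_3: α=2, u≡1; β=2, v≡1 (mod 3); (1|3)=+1, (1|3)=+1; sign (−1)^0·+1^2·+1^2 = +1.
(a,b)_17: α=1, u≡8; β=0, v≡14 (mod 17); (8|17)=+1, (14|17)=-1; sign (−1)^0·+1^0·-1^1 = -1.
(a,b)_5: α=-2, u≡2; β=0, v≡2 (mod 5); (2|5)=-1, (2|5)=-1; sign (−1)^0·-1^0·-1^-2 = +1.
(a,b)_7: α=-2, u≡1; β=-2, v≡3 (mod 7); (1|7)=+1, (3|7)=-1; sign (−1)^0·+1^-2·-1^-2 = +1.
(a,b)_19: α=1, u≡4; β=0, v≡18 (mod 19); (4|19)=+1, (18|19)=-1; sign (−1)^0·+1^0·-1^1 = -1.
(a,b)_∞: sgn(430882)=+, sgn(-23)=−, so +1.
(430882, -23 / ℚ) ramifies at {17, 19}: a division algebra.

[17, 19]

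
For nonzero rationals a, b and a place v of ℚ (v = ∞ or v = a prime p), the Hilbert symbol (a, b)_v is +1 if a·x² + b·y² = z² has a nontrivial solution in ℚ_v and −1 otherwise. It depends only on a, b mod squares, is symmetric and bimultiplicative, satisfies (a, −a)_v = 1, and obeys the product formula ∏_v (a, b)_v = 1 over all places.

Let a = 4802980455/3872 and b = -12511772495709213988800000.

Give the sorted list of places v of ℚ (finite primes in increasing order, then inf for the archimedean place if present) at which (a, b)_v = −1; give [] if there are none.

(a, b) ≡ (910, -14630) mod (ℚ^×)²; places V = {2, 3, 5, 7, 11, 13, 17, 19, ∞}.
(a,b)_11: α=-2, u≡2; β=3, v≡4 (mod 11); (2|11)=-1, (4|11)=+1; sign (−1)^0·-1^3·+1^-2 = -1.
(a,b)_17: α=0, u≡4; β=2, v≡6 (mod 17); (4|17)=+1, (6|17)=-1; sign (−1)^0·+1^2·-1^0 = +1.
(a,b)_7: α=1, u≡2; β=1, v≡5 (mod 7); (2|7)=+1, (5|7)=-1; sign (−1)^1·+1^1·-1^1 = +1.
(a,b)_5: α=1, u≡3; β=5, v≡4 (mod 5); (3|5)=-1, (4|5)=+1; sign (−1)^0·-1^5·+1^1 = -1.
(a,b)_19: α=4, u≡6; β=9, v≡7 (mod 19); (6|19)=+1, (7|19)=+1; sign (−1)^0·+1^9·+1^4 = +1.
(a,b)_13: α=1, u≡2; β=0, v≡6 (mod 13); (2|13)=-1, (6|13)=-1; sign (−1)^0·-1^0·-1^1 = -1.
(a,b)_2: α=-5, β=9; u≡7, v≡5 (mod 8); ε(u)ε(v)=1·0, αω(v)=-5·1, βω(u)=9·0; sum ≡ 1  ⇒  -1.
(a,b)_∞: sgn(910)=+, sgn(-14630)=−, so +1.
(a,b)_3: α=4, u≡1; β=2, v≡1 (mod 3); (1|3)=+1, (1|3)=+1; sign (−1)^0·+1^2·+1^4 = +1.
(910, -14630 / ℚ) ramifies at {2, 5, 11, 13}: a division algebra.

[2, 5, 11, 13]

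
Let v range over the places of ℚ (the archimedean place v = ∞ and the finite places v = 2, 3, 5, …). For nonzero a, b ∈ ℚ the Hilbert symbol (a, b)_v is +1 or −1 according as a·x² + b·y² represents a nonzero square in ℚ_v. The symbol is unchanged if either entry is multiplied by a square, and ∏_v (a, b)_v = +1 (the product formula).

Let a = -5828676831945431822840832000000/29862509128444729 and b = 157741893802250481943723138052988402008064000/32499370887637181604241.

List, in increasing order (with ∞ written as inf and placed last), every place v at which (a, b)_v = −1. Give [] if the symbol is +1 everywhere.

[2, 3, 5, 7, 17, 19]

(a, b) ≡ (-133, 33915) mod (ℚ^×)²; places V = {2, 3, 5, 7, 11, 17, 19, 29, 37, ∞}.
(a,b)_2: α=16, β=20; u≡3, v≡3 (mod 8); ε(u)ε(v)=1·1, αω(v)=16·1, βω(u)=20·1; sum ≡ 1  ⇒  -1.
(a,b)_29: α=-2, u≡26; β=-4, v≡21 (mod 29); (26|29)=-1, (21|29)=-1; sign (−1)^0·-1^-4·-1^-2 = +1.
(a,b)_∞: sgn(-133)=−, sgn(33915)=+, so +1.
(a,b)_3: α=20, u≡2; β=35, v≡1 (mod 3); (2|3)=-1, (1|3)=+1; sign (−1)^0·-1^35·+1^20 = -1.
(a,b)_19: α=3, u≡2; β=5, v≡10 (mod 19); (2|19)=-1, (10|19)=-1; sign (−1)^1·-1^5·-1^3 = -1.
(a,b)_5: α=6, u≡3; β=3, v≡2 (mod 5); (3|5)=-1, (2|5)=-1; sign (−1)^0·-1^3·-1^6 = -1.
(a,b)_7: α=7, u≡4; β=11, v≡1 (mod 7); (4|7)=+1, (1|7)=+1; sign (−1)^1·+1^11·+1^7 = -1.
(a,b)_37: α=-2, u≡31; β=0, v≡13 (mod 37); (31|37)=-1, (13|37)=-1; sign (−1)^0·-1^0·-1^-2 = +1.
(a,b)_17: α=2, u≡6; β=3, v≡5 (mod 17); (6|17)=-1, (5|17)=-1; sign (−1)^0·-1^3·-1^2 = -1.
(a,b)_11: α=-10, u≡8; β=-16, v≡8 (mod 11); (8|11)=-1, (8|11)=-1; sign (−1)^0·-1^-16·-1^-10 = +1.
Ram(-133, 33915) = {2, 3, 5, 7, 17, 19}; no ℚ_2-point on the conic.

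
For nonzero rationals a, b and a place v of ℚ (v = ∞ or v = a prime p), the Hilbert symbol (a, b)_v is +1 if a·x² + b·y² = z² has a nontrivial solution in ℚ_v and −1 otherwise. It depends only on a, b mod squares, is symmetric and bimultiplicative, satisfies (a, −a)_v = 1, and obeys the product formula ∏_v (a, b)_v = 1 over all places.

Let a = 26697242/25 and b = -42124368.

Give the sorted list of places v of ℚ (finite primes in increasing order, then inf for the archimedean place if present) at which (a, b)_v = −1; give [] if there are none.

[2, 3, 17, 19]

Mod squares: a ≡ 92378, b ≡ -7293. Check v ∈ {∞, 2, 3, 5, 11, 13, 17, 19}.
v=2: v_2(a)=1, v_2(b)=4; units ≡ 5, 3 (mod 8); ε·ε+αω+βω = 0·1+1·1+4·1 ≡ 1  ⇒  (a,b)_2 = -1.
v=13: a=13^1·(≡2), b=13^1·(≡5) mod 13; (2|13)=-1, (5|13)=-1; (−1)^{1·1·6}·(-1)^1·(-1)^1 = +1.
v=19: a=19^1·(≡5), b=19^2·(≡10) mod 19; (5|19)=+1, (10|19)=-1; (−1)^{1·2·9}·(+1)^2·(-1)^1 = -1.
v=11: a=11^1·(≡5), b=11^1·(≡8) mod 11; (5|11)=+1, (8|11)=-1; (−1)^{1·1·5}·(+1)^1·(-1)^1 = +1.
v=5: a=5^-2·(≡2), b=5^0·(≡2) mod 5; (2|5)=-1, (2|5)=-1; (−1)^{-2·0·2}·(-1)^0·(-1)^-2 = +1.
v=17: a=17^3·(≡12), b=17^1·(≡16) mod 17; (12|17)=-1, (16|17)=+1; (−1)^{3·1·8}·(-1)^1·(+1)^3 = -1.
v=3: a=3^0·(≡2), b=3^1·(≡2) mod 3; (2|3)=-1, (2|3)=-1; (−1)^{0·1·1}·(-1)^1·(-1)^0 = -1.
v=∞: 92378 > 0 and -7293 < 0  ⇒  (a,b)_∞ = +1.
Ram(92378, -7293) = {2, 3, 17, 19}; no ℚ_2-point on the conic.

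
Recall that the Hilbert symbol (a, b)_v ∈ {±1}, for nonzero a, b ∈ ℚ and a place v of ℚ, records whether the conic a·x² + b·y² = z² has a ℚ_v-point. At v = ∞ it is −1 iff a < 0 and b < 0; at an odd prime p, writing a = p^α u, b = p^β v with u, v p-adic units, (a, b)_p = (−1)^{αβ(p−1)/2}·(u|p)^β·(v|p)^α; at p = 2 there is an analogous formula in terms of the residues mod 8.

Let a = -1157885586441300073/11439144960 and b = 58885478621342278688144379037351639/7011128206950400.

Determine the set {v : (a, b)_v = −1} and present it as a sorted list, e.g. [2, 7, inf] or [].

(a, b) ≡ (-80649870, 22591) mod (ℚ^×)²; places V = {2, 3, 5, 7, 11, 13, 17, 19, 23, 29, 37, 41, ∞}.
(a,b)_11: α=0, u≡6; β=2, v≡10 (mod 11); (6|11)=-1, (10|11)=-1; sign (−1)^0·-1^2·-1^0 = +1.
(a,b)_29: α=1, u≡21; β=3, v≡16 (mod 29); (21|29)=-1, (16|29)=+1; sign (−1)^0·-1^3·+1^1 = -1.
(a,b)_17: α=-1, u≡3; β=-2, v≡9 (mod 17); (3|17)=-1, (9|17)=+1; sign (−1)^0·-1^-2·+1^-1 = +1.
(a,b)_7: α=13, u≡4; β=20, v≡1 (mod 7); (4|7)=+1, (1|7)=+1; sign (−1)^0·+1^20·+1^13 = +1.
(a,b)_2: α=-15, β=-22; u≡1, v≡7 (mod 8); ε(u)ε(v)=0·1, αω(v)=-15·0, βω(u)=-22·0; sum ≡ 0  ⇒  +1.
(a,b)_13: α=0, u≡8; β=-2, v≡10 (mod 13); (8|13)=-1, (10|13)=+1; sign (−1)^0·-1^-2·+1^0 = +1.
(a,b)_3: α=-1, u≡1; β=0, v≡1 (mod 3); (1|3)=+1, (1|3)=+1; sign (−1)^0·+1^0·+1^-1 = +1.
(a,b)_5: α=-1, u≡1; β=-2, v≡4 (mod 5); (1|5)=+1, (4|5)=+1; sign (−1)^0·+1^-2·+1^-1 = +1.
(a,b)_41: α=1, u≡28; β=3, v≡33 (mod 41); (28|41)=-1, (33|41)=+1; sign (−1)^0·-1^3·+1^1 = -1.
(a,b)_37: α=-2, u≡35; β=-2, v≡34 (mod 37); (35|37)=-1, (34|37)=+1; sign (−1)^0·-1^-2·+1^-2 = +1.
(a,b)_19: α=1, u≡3; β=3, v≡17 (mod 19); (3|19)=-1, (17|19)=+1; sign (−1)^1·-1^3·+1^1 = +1.
(a,b)_∞: sgn(-80649870)=−, sgn(22591)=+, so +1.
(a,b)_23: α=2, u≡11; β=2, v≡17 (mod 23); (11|23)=-1, (17|23)=-1; sign (−1)^0·-1^2·-1^2 = +1.
Ram(-80649870, 22591) = {29, 41}; no ℚ_29-point on the conic.

[29, 41]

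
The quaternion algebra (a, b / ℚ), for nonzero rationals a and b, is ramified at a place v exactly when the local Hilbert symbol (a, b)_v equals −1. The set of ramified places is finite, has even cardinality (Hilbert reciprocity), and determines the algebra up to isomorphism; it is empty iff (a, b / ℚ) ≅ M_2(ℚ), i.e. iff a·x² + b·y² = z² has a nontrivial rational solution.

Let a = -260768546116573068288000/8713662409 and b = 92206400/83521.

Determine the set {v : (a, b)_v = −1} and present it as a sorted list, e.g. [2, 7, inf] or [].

[2, 31]

(a, b) ≡ (-116870, 341) mod (ℚ^×)²; places V = {2, 3, 5, 11, 13, 17, 19, 29, 31, ∞}.
(a,b)_13: α=5, u≡6; β=2, v≡9 (mod 13); (6|13)=-1, (9|13)=+1; sign (−1)^0·-1^2·+1^5 = +1.
(a,b)_3: α=8, u≡1; β=0, v≡2 (mod 3); (1|3)=+1, (2|3)=-1; sign (−1)^0·+1^0·-1^8 = +1.
(a,b)_29: α=1, u≡23; β=0, v≡1 (mod 29); (23|29)=+1, (1|29)=+1; sign (−1)^0·+1^0·+1^1 = +1.
(a,b)_2: α=13, β=6; u≡5, v≡5 (mod 8); ε(u)ε(v)=0·0, αω(v)=13·1, βω(u)=6·1; sum ≡ 1  ⇒  -1.
(a,b)_∞: sgn(-116870)=−, sgn(341)=+, so +1.
(a,b)_17: α=-6, u≡10; β=-4, v≡15 (mod 17); (10|17)=-1, (15|17)=+1; sign (−1)^0·-1^-4·+1^-6 = +1.
(a,b)_19: α=-2, u≡18; β=0, v≡10 (mod 19); (18|19)=-1, (10|19)=-1; sign (−1)^0·-1^0·-1^-2 = +1.
(a,b)_11: α=2, u≡5; β=1, v≡9 (mod 11); (5|11)=+1, (9|11)=+1; sign (−1)^0·+1^1·+1^2 = +1.
(a,b)_31: α=3, u≡26; β=1, v≡15 (mod 31); (26|31)=-1, (15|31)=-1; sign (−1)^1·-1^1·-1^3 = -1.
(a,b)_5: α=3, u≡4; β=2, v≡1 (mod 5); (4|5)=+1, (1|5)=+1; sign (−1)^0·+1^2·+1^3 = +1.
Ram(-116870, 341) = {2, 31}; no ℚ_2-point on the conic.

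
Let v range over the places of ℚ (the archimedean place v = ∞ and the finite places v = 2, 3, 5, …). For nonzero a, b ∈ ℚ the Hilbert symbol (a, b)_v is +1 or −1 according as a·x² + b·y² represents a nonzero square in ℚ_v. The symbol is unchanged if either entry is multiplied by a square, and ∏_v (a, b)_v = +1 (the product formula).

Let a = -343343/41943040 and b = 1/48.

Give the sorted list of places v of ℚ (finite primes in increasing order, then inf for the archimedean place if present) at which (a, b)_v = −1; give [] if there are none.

[2, 5]

(a, b) ≡ (-1430, 3) mod (ℚ^×)²; places V = {2, 3, 5, 7, 11, 13, ∞}.
(a,b)_13: α=1, u≡2; β=0, v≡3 (mod 13); (2|13)=-1, (3|13)=+1; sign (−1)^0·-1^0·+1^1 = +1.
(a,b)_7: α=4, u≡3; β=0, v≡6 (mod 7); (3|7)=-1, (6|7)=-1; sign (−1)^0·-1^0·-1^4 = +1.
(a,b)_11: α=1, u≡7; β=0, v≡3 (mod 11); (7|11)=-1, (3|11)=+1; sign (−1)^0·-1^0·+1^1 = +1.
(a,b)_5: α=-1, u≡4; β=0, v≡2 (mod 5); (4|5)=+1, (2|5)=-1; sign (−1)^0·+1^0·-1^-1 = -1.
(a,b)_2: α=-23, β=-4; u≡5, v≡3 (mod 8); ε(u)ε(v)=0·1, αω(v)=-23·1, βω(u)=-4·1; sum ≡ 1  ⇒  -1.
(a,b)_3: α=0, u≡1; β=-1, v≡1 (mod 3); (1|3)=+1, (1|3)=+1; sign (−1)^0·+1^-1·+1^0 = +1.
(a,b)_∞: sgn(-1430)=−, sgn(3)=+, so +1.
|Ram(-1430, 3)| = 2, even; anisotropic at {2, 5}.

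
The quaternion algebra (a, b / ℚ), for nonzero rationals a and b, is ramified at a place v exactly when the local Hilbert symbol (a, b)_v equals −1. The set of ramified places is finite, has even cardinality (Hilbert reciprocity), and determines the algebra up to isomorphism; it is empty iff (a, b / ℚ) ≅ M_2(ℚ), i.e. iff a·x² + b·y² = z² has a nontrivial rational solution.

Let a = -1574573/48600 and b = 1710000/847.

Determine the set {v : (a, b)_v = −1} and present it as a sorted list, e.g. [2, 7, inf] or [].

[2, 19]

Mod squares: a ≡ -462, b ≡ 133. Check v ∈ {∞, 2, 3, 5, 7, 11, 13, 19}.
v=∞: -462 < 0 and 133 > 0  ⇒  (a,b)_∞ = +1.
v=2: v_2(a)=-3, v_2(b)=4; units ≡ 1, 5 (mod 8); ε·ε+αω+βω = 0·0+-3·1+4·0 ≡ 1  ⇒  (a,b)_2 = -1.
v=7: a=7^1·(≡1), b=7^-1·(≡6) mod 7; (1|7)=+1, (6|7)=-1; (−1)^{1·-1·3}·(+1)^-1·(-1)^1 = +1.
v=5: a=5^-2·(≡3), b=5^4·(≡3) mod 5; (3|5)=-1, (3|5)=-1; (−1)^{-2·4·2}·(-1)^4·(-1)^-2 = +1.
v=3: a=3^-5·(≡2), b=3^2·(≡1) mod 3; (2|3)=-1, (1|3)=+1; (−1)^{-5·2·1}·(-1)^2·(+1)^-5 = +1.
v=13: a=13^2·(≡5), b=13^0·(≡3) mod 13; (5|13)=-1, (3|13)=+1; (−1)^{2·0·6}·(-1)^0·(+1)^2 = +1.
v=11: a=11^3·(≡8), b=11^-2·(≡4) mod 11; (8|11)=-1, (4|11)=+1; (−1)^{3·-2·5}·(-1)^-2·(+1)^3 = +1.
v=19: a=19^0·(≡12), b=19^1·(≡17) mod 19; (12|19)=-1, (17|19)=+1; (−1)^{0·1·9}·(-1)^1·(+1)^0 = -1.
|Ram(-462, 133)| = 2, even; anisotropic at {2, 19}.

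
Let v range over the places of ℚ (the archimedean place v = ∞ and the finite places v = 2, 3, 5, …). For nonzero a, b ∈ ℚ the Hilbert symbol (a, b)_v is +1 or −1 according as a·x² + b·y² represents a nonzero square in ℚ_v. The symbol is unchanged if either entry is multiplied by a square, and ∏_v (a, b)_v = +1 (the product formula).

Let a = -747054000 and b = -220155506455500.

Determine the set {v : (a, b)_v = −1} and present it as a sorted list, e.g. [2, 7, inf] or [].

[5, inf]

Mod squares: a ≡ -35, b ≡ -1155. Check v ∈ {∞, 2, 3, 5, 7, 11}.
v=2: v_2(a)=4, v_2(b)=2; units ≡ 5, 5 (mod 8); ε·ε+αω+βω = 0·0+4·1+2·1 ≡ 0  ⇒  (a,b)_2 = +1.
v=5: a=5^3·(≡3), b=5^3·(≡1) mod 5; (3|5)=-1, (1|5)=+1; (−1)^{3·3·2}·(-1)^3·(+1)^3 = -1.
v=7: a=7^3·(≡1), b=7^5·(≡3) mod 7; (1|7)=+1, (3|7)=-1; (−1)^{3·5·3}·(+1)^5·(-1)^3 = +1.
v=∞: -35 < 0 and -1155 < 0  ⇒  (a,b)_∞ = -1.
v=3: a=3^2·(≡1), b=3^9·(≡2) mod 3; (1|3)=+1, (2|3)=-1; (−1)^{2·9·1}·(+1)^9·(-1)^2 = +1.
v=11: a=11^2·(≡3), b=11^3·(≡9) mod 11; (3|11)=+1, (9|11)=+1; (−1)^{2·3·5}·(+1)^3·(+1)^2 = +1.
|Ram(-35, -1155)| = 2, even; anisotropic at {5, ∞}.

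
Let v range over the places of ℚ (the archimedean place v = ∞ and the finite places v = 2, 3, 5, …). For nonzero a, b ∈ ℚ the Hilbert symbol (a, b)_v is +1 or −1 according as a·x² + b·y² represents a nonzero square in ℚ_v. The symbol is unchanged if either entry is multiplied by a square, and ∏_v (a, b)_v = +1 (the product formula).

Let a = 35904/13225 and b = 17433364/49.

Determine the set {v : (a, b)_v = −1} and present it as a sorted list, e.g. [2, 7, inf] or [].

[37, 41]

(a, b) ≡ (561, 25789) mod (ℚ^×)²; places V = {2, 3, 5, 7, 11, 13, 17, 23, 37, 41, ∞}.
(a,b)_41: α=0, u≡28; β=1, v≡35 (mod 41); (28|41)=-1, (35|41)=-1; sign (−1)^0·-1^1·-1^0 = -1.
(a,b)_∞: sgn(561)=+, sgn(25789)=+, so +1.
(a,b)_3: α=1, u≡1; β=0, v≡1 (mod 3); (1|3)=+1, (1|3)=+1; sign (−1)^0·+1^0·+1^1 = +1.
(a,b)_5: α=-2, u≡1; β=0, v≡1 (mod 5); (1|5)=+1, (1|5)=+1; sign (−1)^0·+1^0·+1^-2 = +1.
(a,b)_17: α=1, u≡13; β=1, v≡8 (mod 17); (13|17)=+1, (8|17)=+1; sign (−1)^0·+1^1·+1^1 = +1.
(a,b)_37: α=0, u≡24; β=1, v≡32 (mod 37); (24|37)=-1, (32|37)=-1; sign (−1)^0·-1^1·-1^0 = -1.
(a,b)_7: α=0, u≡4; β=-2, v≡4 (mod 7); (4|7)=+1, (4|7)=+1; sign (−1)^0·+1^-2·+1^0 = +1.
(a,b)_13: α=0, u≡6; β=2, v≡4 (mod 13); (6|13)=-1, (4|13)=+1; sign (−1)^0·-1^2·+1^0 = +1.
(a,b)_2: α=6, β=2; u≡1, v≡5 (mod 8); ε(u)ε(v)=0·0, αω(v)=6·1, βω(u)=2·0; sum ≡ 0  ⇒  +1.
(a,b)_23: α=-2, u≡12; β=0, v≡18 (mod 23); (12|23)=+1, (18|23)=+1; sign (−1)^0·+1^0·+1^-2 = +1.
(a,b)_11: α=1, u≡10; β=0, v≡5 (mod 11); (10|11)=-1, (5|11)=+1; sign (−1)^0·-1^0·+1^1 = +1.
(561, 25789 / ℚ) ramifies at {37, 41}: a division algebra.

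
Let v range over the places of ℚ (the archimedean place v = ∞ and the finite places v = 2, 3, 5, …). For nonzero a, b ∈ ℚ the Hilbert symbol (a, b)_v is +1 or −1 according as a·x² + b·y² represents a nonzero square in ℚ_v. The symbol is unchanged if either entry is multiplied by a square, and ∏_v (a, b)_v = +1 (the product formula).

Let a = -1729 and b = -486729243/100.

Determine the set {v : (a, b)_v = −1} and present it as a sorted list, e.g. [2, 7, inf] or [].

[19, 23, 29, inf]

(a, b) ≡ (-1729, -667667) mod (ℚ^×)²; places V = {2, 3, 5, 7, 11, 13, 19, 23, 29, ∞}.
(a,b)_29: α=0, u≡11; β=1, v≡21 (mod 29); (11|29)=-1, (21|29)=-1; sign (−1)^0·-1^1·-1^0 = -1.
(a,b)_2: α=0, β=-2; u≡7, v≡5 (mod 8); ε(u)ε(v)=1·0, αω(v)=0·1, βω(u)=-2·0; sum ≡ 0  ⇒  +1.
(a,b)_7: α=1, u≡5; β=1, v≡4 (mod 7); (5|7)=-1, (4|7)=+1; sign (−1)^1·-1^1·+1^1 = +1.
(a,b)_13: α=1, u≡10; β=1, v≡12 (mod 13); (10|13)=+1, (12|13)=+1; sign (−1)^0·+1^1·+1^1 = +1.
(a,b)_3: α=0, u≡2; β=6, v≡1 (mod 3); (2|3)=-1, (1|3)=+1; sign (−1)^0·-1^6·+1^0 = +1.
(a,b)_5: α=0, u≡1; β=-2, v≡3 (mod 5); (1|5)=+1, (3|5)=-1; sign (−1)^0·+1^-2·-1^0 = +1.
(a,b)_23: α=0, u≡19; β=1, v≡17 (mod 23); (19|23)=-1, (17|23)=-1; sign (−1)^0·-1^1·-1^0 = -1.
(a,b)_∞: sgn(-1729)=−, sgn(-667667)=−, so -1.
(a,b)_19: α=1, u≡4; β=0, v≡13 (mod 19); (4|19)=+1, (13|19)=-1; sign (−1)^0·+1^0·-1^1 = -1.
(a,b)_11: α=0, u≡9; β=1, v≡3 (mod 11); (9|11)=+1, (3|11)=+1; sign (−1)^0·+1^1·+1^0 = +1.
(-1729, -667667 / ℚ) ramifies at {19, 23, 29, ∞}: a division algebra.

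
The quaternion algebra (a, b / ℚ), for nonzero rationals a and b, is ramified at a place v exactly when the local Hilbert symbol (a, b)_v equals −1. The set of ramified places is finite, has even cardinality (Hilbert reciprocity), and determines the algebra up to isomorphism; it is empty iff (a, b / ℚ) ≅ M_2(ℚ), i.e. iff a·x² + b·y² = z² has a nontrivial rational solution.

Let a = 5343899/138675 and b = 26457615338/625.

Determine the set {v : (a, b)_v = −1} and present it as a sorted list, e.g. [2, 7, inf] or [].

[3, 7]

Mod squares: a ≡ 33, b ≡ 2618. Check v ∈ {∞, 2, 3, 5, 7, 11, 17, 41, 43}.
v=3: a=3^-1·(≡2), b=3^0·(≡2) mod 3; (2|3)=-1, (2|3)=-1; (−1)^{-1·0·1}·(-1)^0·(-1)^-1 = -1.
v=7: a=7^0·(≡3), b=7^1·(≡5) mod 7; (3|7)=-1, (5|7)=-1; (−1)^{0·1·3}·(-1)^1·(-1)^0 = -1.
v=41: a=41^2·(≡8), b=41^0·(≡13) mod 41; (8|41)=+1, (13|41)=-1; (−1)^{2·0·20}·(+1)^0·(-1)^2 = +1.
v=43: a=43^-2·(≡5), b=43^0·(≡13) mod 43; (5|43)=-1, (13|43)=+1; (−1)^{-2·0·21}·(-1)^0·(+1)^-2 = +1.
v=∞: 33 > 0 and 2618 > 0  ⇒  (a,b)_∞ = +1.
v=17: a=17^2·(≡2), b=17^5·(≡8) mod 17; (2|17)=+1, (8|17)=+1; (−1)^{2·5·8}·(+1)^5·(+1)^2 = +1.
v=5: a=5^-2·(≡2), b=5^-4·(≡3) mod 5; (2|5)=-1, (3|5)=-1; (−1)^{-2·-4·2}·(-1)^-4·(-1)^-2 = +1.
v=11: a=11^1·(≡3), b=11^3·(≡7) mod 11; (3|11)=+1, (7|11)=-1; (−1)^{1·3·5}·(+1)^3·(-1)^1 = +1.
v=2: v_2(a)=0, v_2(b)=1; units ≡ 1, 5 (mod 8); ε·ε+αω+βω = 0·0+0·1+1·0 ≡ 0  ⇒  (a,b)_2 = +1.
(33, 2618 / ℚ) ramifies at {3, 7}: a division algebra.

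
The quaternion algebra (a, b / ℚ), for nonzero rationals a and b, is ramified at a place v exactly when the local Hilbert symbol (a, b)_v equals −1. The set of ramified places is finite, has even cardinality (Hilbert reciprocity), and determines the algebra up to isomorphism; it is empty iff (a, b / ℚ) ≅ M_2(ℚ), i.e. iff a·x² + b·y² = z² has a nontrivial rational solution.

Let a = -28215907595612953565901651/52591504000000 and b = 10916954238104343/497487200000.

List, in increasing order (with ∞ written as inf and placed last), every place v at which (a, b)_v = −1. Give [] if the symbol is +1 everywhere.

Mod squares: a ≡ -11, b ≡ 1614865. Check v ∈ {∞, 2, 3, 5, 7, 11, 13, 19, 29, 37, 43}.
v=37: a=37^-2·(≡16), b=37^-1·(≡14) mod 37; (16|37)=+1, (14|37)=-1; (−1)^{-2·-1·18}·(+1)^-1·(-1)^-2 = +1.
v=29: a=29^2·(≡27), b=29^1·(≡1) mod 29; (27|29)=-1, (1|29)=+1; (−1)^{2·1·14}·(-1)^1·(+1)^2 = -1.
v=43: a=43^2·(≡30), b=43^1·(≡36) mod 43; (30|43)=-1, (36|43)=+1; (−1)^{2·1·21}·(-1)^1·(+1)^2 = -1.
v=7: a=7^-4·(≡6), b=7^-5·(≡3) mod 7; (6|7)=-1, (3|7)=-1; (−1)^{-4·-5·3}·(-1)^-5·(-1)^-4 = -1.
v=19: a=19^4·(≡8), b=19^2·(≡16) mod 19; (8|19)=-1, (16|19)=+1; (−1)^{4·2·9}·(-1)^2·(+1)^4 = +1.
v=∞: -11 < 0 and 1614865 > 0  ⇒  (a,b)_∞ = +1.
v=3: a=3^10·(≡1), b=3^4·(≡1) mod 3; (1|3)=+1, (1|3)=+1; (−1)^{10·4·1}·(+1)^4·(+1)^10 = +1.
v=13: a=13^0·(≡11), b=13^2·(≡11) mod 13; (11|13)=-1, (11|13)=-1; (−1)^{0·2·6}·(-1)^2·(-1)^0 = +1.
v=5: a=5^-6·(≡4), b=5^-5·(≡2) mod 5; (4|5)=+1, (2|5)=-1; (−1)^{-6·-5·2}·(+1)^-5·(-1)^-6 = +1.
v=2: v_2(a)=-10, v_2(b)=-8; units ≡ 5, 1 (mod 8); ε·ε+αω+βω = 0·0+-10·0+-8·1 ≡ 0  ⇒  (a,b)_2 = +1.
v=11: a=11^9·(≡10), b=11^6·(≡7) mod 11; (10|11)=-1, (7|11)=-1; (−1)^{9·6·5}·(-1)^6·(-1)^9 = -1.
(-11, 1614865 / ℚ) ramifies at {7, 11, 29, 43}: a division algebra.

[7, 11, 29, 43]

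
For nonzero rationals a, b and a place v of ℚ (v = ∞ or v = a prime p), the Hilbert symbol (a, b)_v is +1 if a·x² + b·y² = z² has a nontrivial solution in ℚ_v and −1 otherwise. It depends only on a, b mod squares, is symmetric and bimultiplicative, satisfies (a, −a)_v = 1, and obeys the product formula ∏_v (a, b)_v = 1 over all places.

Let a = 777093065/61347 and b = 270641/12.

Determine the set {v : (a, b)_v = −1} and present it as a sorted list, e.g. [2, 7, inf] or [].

[2, 3, 5, 7, 19, 23]

Mod squares: a ≡ 1995, b ≡ 483. Check v ∈ {∞, 2, 3, 5, 7, 11, 13, 19, 23, 41, 47}.
v=∞: 1995 > 0 and 483 > 0  ⇒  (a,b)_∞ = +1.
v=2: v_2(a)=0, v_2(b)=-2; units ≡ 3, 3 (mod 8); ε·ε+αω+βω = 1·1+0·1+-2·1 ≡ 1  ⇒  (a,b)_2 = -1.
v=11: a=11^-2·(≡1), b=11^0·(≡8) mod 11; (1|11)=+1, (8|11)=-1; (−1)^{-2·0·5}·(+1)^0·(-1)^-2 = +1.
v=7: a=7^1·(≡6), b=7^1·(≡6) mod 7; (6|7)=-1, (6|7)=-1; (−1)^{1·1·3}·(-1)^1·(-1)^1 = -1.
v=19: a=19^1·(≡3), b=19^0·(≡2) mod 19; (3|19)=-1, (2|19)=-1; (−1)^{1·0·9}·(-1)^0·(-1)^1 = -1.
v=5: a=5^1·(≡4), b=5^0·(≡3) mod 5; (4|5)=+1, (3|5)=-1; (−1)^{1·0·2}·(+1)^0·(-1)^1 = -1.
v=47: a=47^2·(≡7), b=47^0·(≡13) mod 47; (7|47)=+1, (13|47)=-1; (−1)^{2·0·23}·(+1)^0·(-1)^2 = +1.
v=13: a=13^-2·(≡5), b=13^0·(≡6) mod 13; (5|13)=-1, (6|13)=-1; (−1)^{-2·0·6}·(-1)^0·(-1)^-2 = +1.
v=41: a=41^0·(≡35), b=41^2·(≡10) mod 41; (35|41)=-1, (10|41)=+1; (−1)^{0·2·20}·(-1)^2·(+1)^0 = +1.
v=23: a=23^2·(≡15), b=23^1·(≡5) mod 23; (15|23)=-1, (5|23)=-1; (−1)^{2·1·11}·(-1)^1·(-1)^2 = -1.
v=3: a=3^-1·(≡2), b=3^-1·(≡2) mod 3; (2|3)=-1, (2|3)=-1; (−1)^{-1·-1·1}·(-1)^-1·(-1)^-1 = -1.
(1995, 483 / ℚ) ramifies at {2, 3, 5, 7, 19, 23}: a division algebra.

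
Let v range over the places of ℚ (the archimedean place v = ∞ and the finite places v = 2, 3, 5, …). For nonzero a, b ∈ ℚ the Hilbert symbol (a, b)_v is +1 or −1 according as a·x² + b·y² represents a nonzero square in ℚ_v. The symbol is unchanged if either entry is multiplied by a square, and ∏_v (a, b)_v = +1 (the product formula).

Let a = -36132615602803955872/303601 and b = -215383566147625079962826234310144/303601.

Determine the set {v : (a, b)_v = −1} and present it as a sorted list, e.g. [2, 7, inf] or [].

(a, b) ≡ (-290122, -797134) mod (ℚ^×)²; places V = {2, 3, 7, 11, 13, 17, 19, 23, 29, 31, 43, 53, ∞}.
(a,b)_∞: sgn(-290122)=−, sgn(-797134)=−, so -1.
(a,b)_19: α=-2, u≡14; β=-2, v≡17 (mod 19); (14|19)=-1, (17|19)=+1; sign (−1)^0·-1^-2·+1^-2 = +1.
(a,b)_2: α=5, β=9; u≡3, v≡1 (mod 8); ε(u)ε(v)=1·0, αω(v)=5·0, βω(u)=9·1; sum ≡ 1  ⇒  -1.
(a,b)_31: α=2, u≡7; β=3, v≡28 (mod 31); (7|31)=+1, (28|31)=+1; sign (−1)^0·+1^3·+1^2 = +1.
(a,b)_7: α=3, u≡4; β=4, v≡5 (mod 7); (4|7)=+1, (5|7)=-1; sign (−1)^0·+1^4·-1^3 = -1.
(a,b)_17: α=1, u≡9; β=2, v≡16 (mod 17); (9|17)=+1, (16|17)=+1; sign (−1)^0·+1^2·+1^1 = +1.
(a,b)_23: α=3, u≡1; β=5, v≡18 (mod 23); (1|23)=+1, (18|23)=+1; sign (−1)^1·+1^5·+1^3 = -1.
(a,b)_53: α=1, u≡36; β=2, v≡34 (mod 53); (36|53)=+1, (34|53)=-1; sign (−1)^0·+1^2·-1^1 = -1.
(a,b)_11: α=0, u≡1; β=2, v≡4 (mod 11); (1|11)=+1, (4|11)=+1; sign (−1)^0·+1^2·+1^0 = +1.
(a,b)_13: α=2, u≡9; β=1, v≡12 (mod 13); (9|13)=+1, (12|13)=+1; sign (−1)^0·+1^1·+1^2 = +1.
(a,b)_43: α=2, u≡39; β=3, v≡15 (mod 43); (39|43)=-1, (15|43)=+1; sign (−1)^0·-1^3·+1^2 = -1.
(a,b)_3: α=0, u≡2; β=2, v≡2 (mod 3); (2|3)=-1, (2|3)=-1; sign (−1)^0·-1^2·-1^0 = +1.
(a,b)_29: α=-2, u≡5; β=-2, v≡10 (mod 29); (5|29)=+1, (10|29)=-1; sign (−1)^0·+1^-2·-1^-2 = +1.
(-290122, -797134 / ℚ) ramifies at {2, 7, 23, 43, 53, ∞}: a division algebra.

[2, 7, 23, 43, 53, inf]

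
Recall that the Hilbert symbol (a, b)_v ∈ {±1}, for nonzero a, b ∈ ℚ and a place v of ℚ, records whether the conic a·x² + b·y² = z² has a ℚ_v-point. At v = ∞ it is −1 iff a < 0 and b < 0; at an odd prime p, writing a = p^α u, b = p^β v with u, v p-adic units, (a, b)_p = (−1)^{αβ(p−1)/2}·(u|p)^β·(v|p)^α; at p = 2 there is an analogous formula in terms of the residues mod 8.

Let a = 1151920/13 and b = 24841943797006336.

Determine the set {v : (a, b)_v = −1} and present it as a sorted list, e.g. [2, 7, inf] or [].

Mod squares: a ≡ 7735, b ≡ 1309. Check v ∈ {∞, 2, 5, 7, 11, 13, 17}.
v=2: v_2(a)=4, v_2(b)=16; units ≡ 7, 5 (mod 8); ε·ε+αω+βω = 1·0+4·1+16·0 ≡ 0  ⇒  (a,b)_2 = +1.
v=17: a=17^1·(≡9), b=17^3·(≡2) mod 17; (9|17)=+1, (2|17)=+1; (−1)^{1·3·8}·(+1)^3·(+1)^1 = +1.
v=∞: 7735 > 0 and 1309 > 0  ⇒  (a,b)_∞ = +1.
v=7: a=7^1·(≡3), b=7^3·(≡5) mod 7; (3|7)=-1, (5|7)=-1; (−1)^{1·3·3}·(-1)^3·(-1)^1 = -1.
v=13: a=13^-1·(≡3), b=13^2·(≡3) mod 13; (3|13)=+1, (3|13)=+1; (−1)^{-1·2·6}·(+1)^2·(+1)^-1 = +1.
v=5: a=5^1·(≡3), b=5^0·(≡1) mod 5; (3|5)=-1, (1|5)=+1; (−1)^{1·0·2}·(-1)^0·(+1)^1 = +1.
v=11: a=11^2·(≡8), b=11^3·(≡9) mod 11; (8|11)=-1, (9|11)=+1; (−1)^{2·3·5}·(-1)^3·(+1)^2 = -1.
(7735, 1309 / ℚ) ramifies at {7, 11}: a division algebra.

[7, 11]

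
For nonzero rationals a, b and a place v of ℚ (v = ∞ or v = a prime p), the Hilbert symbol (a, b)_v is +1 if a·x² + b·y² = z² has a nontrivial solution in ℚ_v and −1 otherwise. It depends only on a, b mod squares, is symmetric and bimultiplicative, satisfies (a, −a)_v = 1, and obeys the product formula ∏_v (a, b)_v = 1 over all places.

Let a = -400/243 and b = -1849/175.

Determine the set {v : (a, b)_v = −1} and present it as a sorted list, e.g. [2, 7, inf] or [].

[3, inf]

(a, b) ≡ (-3, -7) mod (ℚ^×)²; places V = {2, 3, 5, 7, 43, ∞}.
(a,b)_2: α=4, β=0; u≡5, v≡1 (mod 8); ε(u)ε(v)=0·0, αω(v)=4·0, βω(u)=0·1; sum ≡ 0  ⇒  +1.
(a,b)_3: α=-5, u≡2; β=0, v≡2 (mod 3); (2|3)=-1, (2|3)=-1; sign (−1)^0·-1^0·-1^-5 = -1.
(a,b)_∞: sgn(-3)=−, sgn(-7)=−, so -1.
(a,b)_5: α=2, u≡3; β=-2, v≡3 (mod 5); (3|5)=-1, (3|5)=-1; sign (−1)^0·-1^-2·-1^2 = +1.
(a,b)_7: α=0, u≡4; β=-1, v≡5 (mod 7); (4|7)=+1, (5|7)=-1; sign (−1)^0·+1^-1·-1^0 = +1.
(a,b)_43: α=0, u≡41; β=2, v≡14 (mod 43); (41|43)=+1, (14|43)=+1; sign (−1)^0·+1^2·+1^0 = +1.
|Ram(-3, -7)| = 2, even; anisotropic at {3, ∞}.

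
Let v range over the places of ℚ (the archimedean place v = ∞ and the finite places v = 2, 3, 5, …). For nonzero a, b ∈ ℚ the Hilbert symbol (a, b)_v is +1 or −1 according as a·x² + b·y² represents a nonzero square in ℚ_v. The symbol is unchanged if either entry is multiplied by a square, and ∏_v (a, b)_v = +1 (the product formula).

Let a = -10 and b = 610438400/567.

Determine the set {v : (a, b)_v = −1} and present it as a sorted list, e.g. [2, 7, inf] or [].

Mod squares: a ≡ -10, b ≡ 667667. Check v ∈ {∞, 2, 3, 5, 7, 11, 13, 23, 29}.
v=13: a=13^0·(≡3), b=13^1·(≡9) mod 13; (3|13)=+1, (9|13)=+1; (−1)^{0·1·6}·(+1)^1·(+1)^0 = +1.
v=2: v_2(a)=1, v_2(b)=8; units ≡ 3, 3 (mod 8); ε·ε+αω+βω = 1·1+1·1+8·1 ≡ 0  ⇒  (a,b)_2 = +1.
v=11: a=11^0·(≡1), b=11^1·(≡10) mod 11; (1|11)=+1, (10|11)=-1; (−1)^{0·1·5}·(+1)^1·(-1)^0 = +1.
v=29: a=29^0·(≡19), b=29^1·(≡15) mod 29; (19|29)=-1, (15|29)=-1; (−1)^{0·1·14}·(-1)^1·(-1)^0 = -1.
v=5: a=5^1·(≡3), b=5^2·(≡3) mod 5; (3|5)=-1, (3|5)=-1; (−1)^{1·2·2}·(-1)^2·(-1)^1 = -1.
v=23: a=23^0·(≡13), b=23^1·(≡12) mod 23; (13|23)=+1, (12|23)=+1; (−1)^{0·1·11}·(+1)^1·(+1)^0 = +1.
v=7: a=7^0·(≡4), b=7^-1·(≡3) mod 7; (4|7)=+1, (3|7)=-1; (−1)^{0·-1·3}·(+1)^-1·(-1)^0 = +1.
v=∞: -10 < 0 and 667667 > 0  ⇒  (a,b)_∞ = +1.
v=3: a=3^0·(≡2), b=3^-4·(≡2) mod 3; (2|3)=-1, (2|3)=-1; (−1)^{0·-4·1}·(-1)^-4·(-1)^0 = +1.
(-10, 667667 / ℚ) ramifies at {5, 29}: a division algebra.

[5, 29]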